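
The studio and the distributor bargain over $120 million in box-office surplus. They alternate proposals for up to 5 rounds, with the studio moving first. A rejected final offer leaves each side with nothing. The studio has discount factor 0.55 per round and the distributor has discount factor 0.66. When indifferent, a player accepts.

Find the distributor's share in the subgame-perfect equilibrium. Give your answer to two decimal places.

Round 5 (the studio proposes): rejection yields 0 for the distributor; the studio offers 0 and keeps 120.
Round 4 (the distributor proposes): the studio can get 120 next round, worth 0.55 × 120 = 66 now; the distributor offers that and keeps 54.
Round 3 (the studio proposes): the distributor can get 54 next round, worth 0.66 × 54 = 35.64 now; the studio offers that and keeps 84.36.
Round 2 (the distributor proposes): the studio can get 84.36 next round, worth 0.55 × 84.36 = 46.398 now, so the distributor offers 46.398, keeping 73.602.
Round 1 (the studio proposes): the distributor can get 73.602 next round, worth 0.66 × 73.602 = 48.57732 now. The studio offers 48.57732 and keeps 120 − 48.57732 = 71.42268.

48.58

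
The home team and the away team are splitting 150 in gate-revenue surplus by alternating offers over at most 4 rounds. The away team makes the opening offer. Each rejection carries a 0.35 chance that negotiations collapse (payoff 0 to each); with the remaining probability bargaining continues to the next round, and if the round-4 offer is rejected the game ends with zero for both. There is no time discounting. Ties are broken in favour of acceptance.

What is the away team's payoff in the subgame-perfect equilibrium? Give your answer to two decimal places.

Round 4 (the home team proposes): rejection yields 0 for the away team; the home team offers 0 and keeps 150.
Round 3 (the away team proposes): rejecting gives the home team an expected 0.65 × 150 = 97.5; the away team offers that and keeps 52.5.
Round 2 (the home team proposes): rejecting gives the away team an expected 0.65 × 52.5 = 34.125. The home team offers 34.125 and keeps 150 − 34.125 = 115.875.
Round 1 (the away team proposes): rejecting gives the home team an expected 0.65 × 115.875 = 75.31875, so the away team offers 75.31875, keeping 74.68125.

74.68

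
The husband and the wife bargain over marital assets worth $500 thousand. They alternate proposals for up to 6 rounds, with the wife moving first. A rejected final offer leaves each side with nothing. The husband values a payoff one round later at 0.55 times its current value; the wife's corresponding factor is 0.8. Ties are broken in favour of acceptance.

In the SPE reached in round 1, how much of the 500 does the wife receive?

Round 6 (the husband proposes): the wife will accept anything ≥ 0, so the husband offers 0 and keeps 500.
Round 5 (the wife proposes): the husband can get 500 next round, worth 0.55 × 500 = 275 now; the wife offers that and keeps 225.
Round 4 (the husband proposes): the wife can get 225 next round, worth 0.8 × 225 = 180 now. The husband offers 180 and keeps 500 − 180 = 320.
Round 3 (the wife proposes): the husband can get 320 next round, worth 0.55 × 320 = 176 now. The wife offers 176 and keeps 500 − 176 = 324.
Round 2 (the husband proposes): the wife can get 324 next round, worth 0.8 × 324 = 259.2 now; the husband offers that and keeps 240.8.
Round 1 (the wife proposes): the husband can get 240.8 next round, worth 0.55 × 240.8 = 132.44 now, so the wife offers 132.44, keeping 367.56.

367.56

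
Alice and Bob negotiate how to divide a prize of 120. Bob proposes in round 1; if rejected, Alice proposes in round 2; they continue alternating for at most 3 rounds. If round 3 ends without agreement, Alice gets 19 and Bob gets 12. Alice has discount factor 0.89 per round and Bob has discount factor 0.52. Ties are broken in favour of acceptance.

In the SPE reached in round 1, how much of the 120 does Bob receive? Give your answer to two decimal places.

Round 3 (Bob proposes): Alice gets 19 if talks fail, so Bob offers 19 and keeps 101.
Round 2 (Alice proposes): Bob can get 101 next round, worth 0.52 × 101 = 52.52 now; Alice offers that and keeps 67.48.
Round 1 (Bob proposes): Alice can get 67.48 next round, worth 0.89 × 67.48 = 60.0572 now, so Bob offers 60.0572, keeping 59.9428.

59.94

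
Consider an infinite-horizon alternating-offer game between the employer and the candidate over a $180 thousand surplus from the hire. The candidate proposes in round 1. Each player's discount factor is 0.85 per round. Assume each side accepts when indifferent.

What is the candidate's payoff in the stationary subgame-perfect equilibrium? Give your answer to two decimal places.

97.30

When the candidate proposes, the employer accepts any offer worth at least 0.85 times what the employer would get by proposing next round; and vice versa.
This gives x = 180 − 0.85y and y = 180 − 0.85x, where x and y are each side's share when it proposes.
Hence (1 − 0.85·0.85)x = 180(1 − 0.85), i.e. 0.2775·x = 27.
x ≈ 97.2973; the employer's share is 180 − x ≈ 82.7027.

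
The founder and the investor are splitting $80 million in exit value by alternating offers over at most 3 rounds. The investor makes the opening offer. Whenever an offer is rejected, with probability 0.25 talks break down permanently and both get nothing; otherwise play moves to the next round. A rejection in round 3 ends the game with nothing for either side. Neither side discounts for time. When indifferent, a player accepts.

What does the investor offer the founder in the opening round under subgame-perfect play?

15

Round 3 (the investor proposes): rejection yields 0 for the founder; the investor offers 0 and keeps 80.
Round 2 (the founder proposes): rejecting gives the investor an expected 0.75 × 80 = 60. The founder offers 60 and keeps 80 − 60 = 20.
Round 1 (the investor proposes): rejecting gives the founder an expected 0.75 × 20 = 15, so the investor offers 15, keeping 65.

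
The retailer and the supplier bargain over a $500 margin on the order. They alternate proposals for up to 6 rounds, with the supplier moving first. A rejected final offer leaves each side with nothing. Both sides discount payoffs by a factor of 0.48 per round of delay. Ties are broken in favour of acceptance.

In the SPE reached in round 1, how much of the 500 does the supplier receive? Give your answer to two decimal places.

Solve by backward induction from round 6.
Round 6 (the retailer proposes): the supplier will accept anything ≥ 0, so the retailer offers 0 and keeps 500.
Round 5 (the supplier proposes): the retailer can get 500 next round, worth 0.48 × 500 = 240 now; the supplier offers that and keeps 260.
Round 4 (the retailer proposes): the supplier can get 260 next round, worth 0.48 × 260 = 124.8 now, so the retailer offers 124.8, keeping 375.2.
Round 3 (the supplier proposes): the retailer can get 375.2 next round, worth 0.48 × 375.2 = 180.096 now; the supplier offers that and keeps 319.904.
Round 2 (the retailer proposes): the supplier can get 319.904 next round, worth 0.48 × 319.904 = 153.55392 now. The retailer offers 153.55392 and keeps 500 − 153.55392 = 346.44608.
Round 1 (the supplier proposes): the retailer can get 346.44608 next round, worth 0.48 × 346.44608 = 166.2941184 now; the supplier offers that and keeps 333.7058816.

333.71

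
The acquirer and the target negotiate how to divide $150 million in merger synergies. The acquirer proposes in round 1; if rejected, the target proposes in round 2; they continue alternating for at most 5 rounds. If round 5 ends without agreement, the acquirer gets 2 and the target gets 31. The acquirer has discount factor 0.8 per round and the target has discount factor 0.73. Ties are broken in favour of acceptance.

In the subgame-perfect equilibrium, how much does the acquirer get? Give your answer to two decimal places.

104.74

Round 5 (the acquirer proposes): the target gets 31 if talks fail, so the acquirer offers 31 and keeps 119.
Round 4 (the target proposes): the acquirer can get 119 next round, worth 0.8 × 119 = 95.2 now; the target offers that and keeps 54.8.
Round 3 (the acquirer proposes): the target can get 54.8 next round, worth 0.73 × 54.8 = 40.004 now, so the acquirer offers 40.004, keeping 109.996.
Round 2 (the target proposes): the acquirer can get 109.996 next round, worth 0.8 × 109.996 = 87.9968 now, so the target offers 87.9968, keeping 62.0032.
Round 1 (the acquirer proposes): the target can get 62.0032 next round, worth 0.73 × 62.0032 = 45.262336 now; the acquirer offers that and keeps 104.737664.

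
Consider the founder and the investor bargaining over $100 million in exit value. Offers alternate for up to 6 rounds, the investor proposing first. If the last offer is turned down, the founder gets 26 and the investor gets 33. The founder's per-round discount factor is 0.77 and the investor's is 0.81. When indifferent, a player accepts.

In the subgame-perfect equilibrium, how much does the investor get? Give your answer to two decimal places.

56.18

Round 6 (the founder proposes): the investor gets 33 if talks fail, so the founder offers 33 and keeps 67.
Round 5 (the investor proposes): the founder can get 67 next round, worth 0.77 × 67 = 51.59 now, so the investor offers 51.59, keeping 48.41.
Round 4 (the founder proposes): the investor can get 48.41 next round, worth 0.81 × 48.41 = 39.2121 now; the founder offers that and keeps 60.7879.
Round 3 (the investor proposes): the founder can get 60.7879 next round, worth 0.77 × 60.7879 = 46.806683 now; the investor offers that and keeps 53.193317.
Round 2 (the founder proposes): the investor can get 53.193317 next round, worth 0.81 × 53.193317 = 43.08658677 now, so the founder offers 43.08658677, keeping 56.91341323.
Round 1 (the investor proposes): the founder can get 56.91341323 next round, worth 0.77 × 56.91341323 = 43.8233281871 now, so the investor offers 43.8233281871, keeping 56.1766718129.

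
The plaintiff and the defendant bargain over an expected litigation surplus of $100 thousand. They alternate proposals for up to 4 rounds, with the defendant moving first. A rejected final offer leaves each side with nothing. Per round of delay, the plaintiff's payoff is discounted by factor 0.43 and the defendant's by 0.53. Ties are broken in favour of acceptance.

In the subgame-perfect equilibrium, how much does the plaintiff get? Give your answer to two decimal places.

30.01

Round 4 (the plaintiff proposes): the defendant will accept anything ≥ 0, so the plaintiff offers 0 and keeps 100.
Round 3 (the defendant proposes): the plaintiff can get 100 next round, worth 0.43 × 100 = 43 now; the defendant offers that and keeps 57.
Round 2 (the plaintiff proposes): the defendant can get 57 next round, worth 0.53 × 57 = 30.21 now. The plaintiff offers 30.21 and keeps 100 − 30.21 = 69.79.
Round 1 (the defendant proposes): the plaintiff can get 69.79 next round, worth 0.43 × 69.79 = 30.0097 now. The defendant offers 30.0097 and keeps 100 − 30.0097 = 69.9903.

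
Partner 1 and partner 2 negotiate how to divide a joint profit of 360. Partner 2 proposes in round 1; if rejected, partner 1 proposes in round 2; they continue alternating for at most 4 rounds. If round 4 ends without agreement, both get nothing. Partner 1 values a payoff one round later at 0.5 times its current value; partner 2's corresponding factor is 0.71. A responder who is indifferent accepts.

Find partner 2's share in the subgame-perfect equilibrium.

243.9

Round 4 (partner 1 proposes): rejection yields 0 for partner 2; partner 1 offers 0 and keeps 360.
Round 3 (partner 2 proposes): partner 1 can get 360 next round, worth 0.5 × 360 = 180 now, so partner 2 offers 180, keeping 180.
Round 2 (partner 1 proposes): partner 2 can get 180 next round, worth 0.71 × 180 = 127.8 now, so partner 1 offers 127.8, keeping 232.2.
Round 1 (partner 2 proposes): partner 1 can get 232.2 next round, worth 0.5 × 232.2 = 116.1 now; partner 2 offers that and keeps 243.9.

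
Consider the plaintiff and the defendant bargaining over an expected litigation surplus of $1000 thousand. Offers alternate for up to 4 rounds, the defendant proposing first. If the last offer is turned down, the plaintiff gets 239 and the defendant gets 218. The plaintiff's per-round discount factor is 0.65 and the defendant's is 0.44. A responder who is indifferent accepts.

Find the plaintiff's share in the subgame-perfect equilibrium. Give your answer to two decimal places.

Round 4 (the plaintiff proposes): the defendant gets 218 if talks fail, so the plaintiff offers 218 and keeps 782.
Round 3 (the defendant proposes): the plaintiff can get 782 next round, worth 0.65 × 782 = 508.3 now. The defendant offers 508.3 and keeps 1000 − 508.3 = 491.7.
Round 2 (the plaintiff proposes): the defendant can get 491.7 next round, worth 0.44 × 491.7 = 216.348 now; the plaintiff offers that and keeps 783.652.
Round 1 (the defendant proposes): the plaintiff can get 783.652 next round, worth 0.65 × 783.652 = 509.3738 now; the defendant offers that and keeps 490.6262.

509.37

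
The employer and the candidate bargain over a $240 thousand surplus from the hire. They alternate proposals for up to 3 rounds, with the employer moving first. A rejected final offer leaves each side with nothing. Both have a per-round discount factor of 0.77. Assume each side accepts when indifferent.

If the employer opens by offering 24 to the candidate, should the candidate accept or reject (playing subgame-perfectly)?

Reject

Work out the candidate's continuation value if the offer is rejected.
Round 3 (the employer proposes): rejection yields 0 for the candidate; the employer offers 0 and keeps 240.
Round 2 (the candidate proposes): the employer can get 240 next round, worth 0.77 × 240 = 184.8 now; the candidate offers that and keeps 55.2.
So by rejecting in round 1, the candidate gets 55.2 next round, worth 0.77 × 55.2 = 42.504 now.
Offer 24 < 42.504, so the candidate rejects.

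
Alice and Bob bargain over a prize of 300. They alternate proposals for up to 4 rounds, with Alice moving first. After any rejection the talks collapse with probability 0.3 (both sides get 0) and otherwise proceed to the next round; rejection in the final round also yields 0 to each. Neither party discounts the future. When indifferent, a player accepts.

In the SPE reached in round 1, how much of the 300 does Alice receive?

Round 4 (Bob proposes): rejection yields 0 for Alice; Bob offers 0 and keeps 300.
Round 3 (Alice proposes): rejecting gives Bob an expected 0.7 × 300 = 210. Alice offers 210 and keeps 300 − 210 = 90.
Round 2 (Bob proposes): rejecting gives Alice an expected 0.7 × 90 = 63; Bob offers that and keeps 237.
Round 1 (Alice proposes): rejecting gives Bob an expected 0.7 × 237 = 165.9; Alice offers that and keeps 134.1.

134.1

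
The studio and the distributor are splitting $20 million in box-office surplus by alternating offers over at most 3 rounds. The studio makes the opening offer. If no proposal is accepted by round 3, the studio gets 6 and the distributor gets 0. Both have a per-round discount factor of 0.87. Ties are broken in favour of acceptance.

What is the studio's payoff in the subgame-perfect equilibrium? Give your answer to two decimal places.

17.74

Round 3 (the studio proposes): rejection yields 0 for the distributor; the studio offers 0 and keeps 20.
Round 2 (the distributor proposes): the studio can get 20 next round, worth 0.87 × 20 = 17.4 now, so the distributor offers 17.4, keeping 2.6.
Round 1 (the studio proposes): the distributor can get 2.6 next round, worth 0.87 × 2.6 = 2.262 now; the studio offers that and keeps 17.738.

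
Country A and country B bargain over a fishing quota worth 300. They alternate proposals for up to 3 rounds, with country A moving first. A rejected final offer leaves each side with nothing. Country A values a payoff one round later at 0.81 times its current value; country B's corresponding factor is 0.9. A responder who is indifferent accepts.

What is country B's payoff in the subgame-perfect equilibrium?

51.3

Round 3 (country A proposes): country B will accept anything ≥ 0, so country A offers 0 and keeps 300.
Round 2 (country B proposes): country A can get 300 next round, worth 0.81 × 300 = 243 now; country B offers that and keeps 57.
Round 1 (country A proposes): country B can get 57 next round, worth 0.9 × 57 = 51.3 now; country A offers that and keeps 248.7.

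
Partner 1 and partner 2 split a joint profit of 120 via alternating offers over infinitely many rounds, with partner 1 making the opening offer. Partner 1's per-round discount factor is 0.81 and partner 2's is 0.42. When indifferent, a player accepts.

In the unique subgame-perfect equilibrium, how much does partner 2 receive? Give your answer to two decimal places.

Let x be partner 1's share when partner 1 proposes and y be partner 2's share when partner 2 proposes.
Partner 2 accepts iff offered ≥ 0.42·y, so x = 120 − 0.42y. Symmetrically y = 120 − 0.81x.
Substituting: x = 120 − 0.42(120 − 0.81x), giving x(1 − 0.81·0.42) = 120(1 − 0.42).
So x = 120 × 0.58 / 0.6598 ≈ 105.4865, and partner 2 receives 120 − x ≈ 14.5135.

14.51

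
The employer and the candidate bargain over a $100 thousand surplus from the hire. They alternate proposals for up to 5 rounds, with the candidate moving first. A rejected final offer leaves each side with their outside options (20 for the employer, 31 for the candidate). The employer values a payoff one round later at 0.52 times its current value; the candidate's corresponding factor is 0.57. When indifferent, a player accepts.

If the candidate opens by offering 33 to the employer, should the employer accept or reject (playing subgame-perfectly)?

Accept

Round 5 (the candidate proposes): the employer gets 20 if talks fail, so the candidate offers 20 and keeps 80.
Round 4 (the employer proposes): the candidate can get 80 next round, worth 0.57 × 80 = 45.6 now. The employer offers 45.6 and keeps 100 − 45.6 = 54.4.
Round 3 (the candidate proposes): the employer can get 54.4 next round, worth 0.52 × 54.4 = 28.288 now. The candidate offers 28.288 and keeps 100 − 28.288 = 71.712.
Round 2 (the employer proposes): the candidate can get 71.712 next round, worth 0.57 × 71.712 = 40.87584 now. The employer offers 40.87584 and keeps 100 − 40.87584 = 59.12416.
So by rejecting in round 1, the employer gets 59.12416 next round, worth 0.52 × 59.12416 = 30.7445632 now.
Offer 33 ≥ 30.7445632, so the employer accepts.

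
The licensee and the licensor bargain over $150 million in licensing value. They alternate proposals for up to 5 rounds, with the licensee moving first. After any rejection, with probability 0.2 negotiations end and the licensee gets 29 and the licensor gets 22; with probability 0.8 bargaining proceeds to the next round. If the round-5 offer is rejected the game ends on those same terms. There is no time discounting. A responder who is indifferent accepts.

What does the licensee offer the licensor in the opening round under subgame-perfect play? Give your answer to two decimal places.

Round 5 (the licensee proposes): the licensor gets 22 if talks fail, so the licensee offers 22 and keeps 128.
Round 4 (the licensor proposes): rejecting gives the licensee an expected 0.8 × 128 + 0.2 × 29 = 108.2, so the licensor offers 108.2, keeping 41.8.
Round 3 (the licensee proposes): rejecting gives the licensor an expected 0.8 × 41.8 + 0.2 × 22 = 37.84, so the licensee offers 37.84, keeping 112.16.
Round 2 (the licensor proposes): rejecting gives the licensee an expected 0.8 × 112.16 + 0.2 × 29 = 95.528. The licensor offers 95.528 and keeps 150 − 95.528 = 54.472.
Round 1 (the licensee proposes): rejecting gives the licensor an expected 0.8 × 54.472 + 0.2 × 22 = 47.9776; the licensee offers that and keeps 102.0224.

47.98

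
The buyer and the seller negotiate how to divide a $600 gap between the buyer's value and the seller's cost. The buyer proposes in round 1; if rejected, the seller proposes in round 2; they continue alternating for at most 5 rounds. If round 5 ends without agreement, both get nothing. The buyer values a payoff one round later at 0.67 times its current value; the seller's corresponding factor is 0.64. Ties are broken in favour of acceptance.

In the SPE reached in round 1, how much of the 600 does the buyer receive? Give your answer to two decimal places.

418.94

Round 5 (the buyer proposes): the seller will accept anything ≥ 0, so the buyer offers 0 and keeps 600.
Round 4 (the seller proposes): the buyer can get 600 next round, worth 0.67 × 600 = 402 now; the seller offers that and keeps 198.
Round 3 (the buyer proposes): the seller can get 198 next round, worth 0.64 × 198 = 126.72 now; the buyer offers that and keeps 473.28.
Round 2 (the seller proposes): the buyer can get 473.28 next round, worth 0.67 × 473.28 = 317.0976 now, so the seller offers 317.0976, keeping 282.9024.
Round 1 (the buyer proposes): the seller can get 282.9024 next round, worth 0.64 × 282.9024 = 181.057536 now; the buyer offers that and keeps 418.942464.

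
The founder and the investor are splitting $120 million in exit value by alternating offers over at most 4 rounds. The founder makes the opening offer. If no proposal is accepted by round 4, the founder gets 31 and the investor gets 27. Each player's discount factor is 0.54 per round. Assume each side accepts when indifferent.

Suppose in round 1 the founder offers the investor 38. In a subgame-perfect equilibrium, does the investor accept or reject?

Reject

Work out the investor's continuation value if the offer is rejected.
Round 4 (the investor proposes): the founder gets 31 if talks fail, so the investor offers 31 and keeps 89.
Round 3 (the founder proposes): the investor can get 89 next round, worth 0.54 × 89 = 48.06 now. The founder offers 48.06 and keeps 120 − 48.06 = 71.94.
Round 2 (the investor proposes): the founder can get 71.94 next round, worth 0.54 × 71.94 = 38.8476 now; the investor offers that and keeps 81.1524.
So by rejecting in round 1, the investor gets 81.1524 next round, worth 0.54 × 81.1524 = 43.822296 now.
Offer 38 < 43.822296, so the investor rejects.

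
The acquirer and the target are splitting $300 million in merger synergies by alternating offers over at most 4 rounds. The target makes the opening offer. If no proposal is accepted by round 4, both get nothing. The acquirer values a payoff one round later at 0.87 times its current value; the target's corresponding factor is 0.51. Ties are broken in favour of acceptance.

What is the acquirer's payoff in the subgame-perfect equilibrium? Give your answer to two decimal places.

Solve by backward induction from round 4.
Round 4 (the acquirer proposes): rejection yields 0 for the target; the acquirer offers 0 and keeps 300.
Round 3 (the target proposes): the acquirer can get 300 next round, worth 0.87 × 300 = 261 now, so the target offers 261, keeping 39.
Round 2 (the acquirer proposes): the target can get 39 next round, worth 0.51 × 39 = 19.89 now. The acquirer offers 19.89 and keeps 300 − 19.89 = 280.11.
Round 1 (the target proposes): the acquirer can get 280.11 next round, worth 0.87 × 280.11 = 243.6957 now. The target offers 243.6957 and keeps 300 − 243.6957 = 56.3043.

243.70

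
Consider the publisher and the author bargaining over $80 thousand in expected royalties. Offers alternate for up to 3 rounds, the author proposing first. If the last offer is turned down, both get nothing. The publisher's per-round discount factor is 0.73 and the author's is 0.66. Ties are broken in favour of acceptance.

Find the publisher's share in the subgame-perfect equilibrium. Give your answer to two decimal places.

Round 3 (the author proposes): rejection yields 0 for the publisher; the author offers 0 and keeps 80.
Round 2 (the publisher proposes): the author can get 80 next round, worth 0.66 × 80 = 52.8 now, so the publisher offers 52.8, keeping 27.2.
Round 1 (the author proposes): the publisher can get 27.2 next round, worth 0.73 × 27.2 = 19.856 now; the author offers that and keeps 60.144.

19.86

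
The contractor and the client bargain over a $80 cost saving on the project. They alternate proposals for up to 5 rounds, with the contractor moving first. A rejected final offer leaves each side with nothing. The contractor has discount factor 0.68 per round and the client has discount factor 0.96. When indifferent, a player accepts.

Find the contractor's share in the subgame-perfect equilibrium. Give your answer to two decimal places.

By backward induction:
Round 5 (the contractor proposes): the client will accept anything ≥ 0, so the contractor offers 0 and keeps 80.
Round 4 (the client proposes): the contractor can get 80 next round, worth 0.68 × 80 = 54.4 now, so the client offers 54.4, keeping 25.6.
Round 3 (the contractor proposes): the client can get 25.6 next round, worth 0.96 × 25.6 = 24.576 now; the contractor offers that and keeps 55.424.
Round 2 (the client proposes): the contractor can get 55.424 next round, worth 0.68 × 55.424 = 37.68832 now. The client offers 37.68832 and keeps 80 − 37.68832 = 42.31168.
Round 1 (the contractor proposes): the client can get 42.31168 next round, worth 0.96 × 42.31168 = 40.6192128 now, so the contractor offers 40.6192128, keeping 39.3807872.

39.38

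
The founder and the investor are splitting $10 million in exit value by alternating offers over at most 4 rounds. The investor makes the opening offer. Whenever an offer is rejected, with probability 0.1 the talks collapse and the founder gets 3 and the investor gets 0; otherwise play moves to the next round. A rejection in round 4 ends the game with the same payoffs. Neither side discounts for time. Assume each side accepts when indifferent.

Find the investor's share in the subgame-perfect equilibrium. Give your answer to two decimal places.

Round 4 (the founder proposes): rejection yields 0 for the investor; the founder offers 0 and keeps 10.
Round 3 (the investor proposes): rejecting gives the founder an expected 0.9 × 10 + 0.1 × 3 = 9.3. The investor offers 9.3 and keeps 10 − 9.3 = 0.7.
Round 2 (the founder proposes): rejecting gives the investor an expected 0.9 × 0.7 = 0.63; the founder offers that and keeps 9.37.
Round 1 (the investor proposes): rejecting gives the founder an expected 0.9 × 9.37 + 0.1 × 3 = 8.733, so the investor offers 8.733, keeping 1.267.

1.27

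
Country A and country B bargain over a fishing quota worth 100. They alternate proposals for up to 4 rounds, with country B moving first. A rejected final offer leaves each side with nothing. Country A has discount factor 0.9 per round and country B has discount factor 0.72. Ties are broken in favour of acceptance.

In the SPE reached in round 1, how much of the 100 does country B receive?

16.48

Round 4 (country A proposes): country B will accept anything ≥ 0, so country A offers 0 and keeps 100.
Round 3 (country B proposes): country A can get 100 next round, worth 0.9 × 100 = 90 now; country B offers that and keeps 10.
Round 2 (country A proposes): country B can get 10 next round, worth 0.72 × 10 = 7.2 now; country A offers that and keeps 92.8.
Round 1 (country B proposes): country A can get 92.8 next round, worth 0.9 × 92.8 = 83.52 now, so country B offers 83.52, keeping 16.48.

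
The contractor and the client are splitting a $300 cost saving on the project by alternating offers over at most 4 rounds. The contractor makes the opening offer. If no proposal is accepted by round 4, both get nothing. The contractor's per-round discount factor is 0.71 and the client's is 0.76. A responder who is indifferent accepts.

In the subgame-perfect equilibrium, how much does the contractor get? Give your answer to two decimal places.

By backward induction:
Round 4 (the client proposes): the contractor will accept anything ≥ 0, so the client offers 0 and keeps 300.
Round 3 (the contractor proposes): the client can get 300 next round, worth 0.76 × 300 = 228 now. The contractor offers 228 and keeps 300 − 228 = 72.
Round 2 (the client proposes): the contractor can get 72 next round, worth 0.71 × 72 = 51.12 now. The client offers 51.12 and keeps 300 − 51.12 = 248.88.
Round 1 (the contractor proposes): the client can get 248.88 next round, worth 0.76 × 248.88 = 189.1488 now; the contractor offers that and keeps 110.8512.

110.85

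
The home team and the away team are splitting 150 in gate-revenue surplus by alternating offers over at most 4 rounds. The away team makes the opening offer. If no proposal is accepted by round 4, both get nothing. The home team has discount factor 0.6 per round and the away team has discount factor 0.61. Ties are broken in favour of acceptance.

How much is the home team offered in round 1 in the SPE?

Round 4 (the home team proposes): the away team will accept anything ≥ 0, so the home team offers 0 and keeps 150.
Round 3 (the away team proposes): the home team can get 150 next round, worth 0.6 × 150 = 90 now. The away team offers 90 and keeps 150 − 90 = 60.
Round 2 (the home team proposes): the away team can get 60 next round, worth 0.61 × 60 = 36.6 now; the home team offers that and keeps 113.4.
Round 1 (the away team proposes): the home team can get 113.4 next round, worth 0.6 × 113.4 = 68.04 now, so the away team offers 68.04, keeping 81.96.

68.04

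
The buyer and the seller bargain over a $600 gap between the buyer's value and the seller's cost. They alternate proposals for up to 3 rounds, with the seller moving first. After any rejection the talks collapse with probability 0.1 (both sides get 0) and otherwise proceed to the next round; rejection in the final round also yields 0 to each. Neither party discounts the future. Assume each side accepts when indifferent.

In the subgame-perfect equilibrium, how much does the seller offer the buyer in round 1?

By backward induction:
Round 3 (the seller proposes): rejection yields 0 for the buyer; the seller offers 0 and keeps 600.
Round 2 (the buyer proposes): rejecting gives the seller an expected 0.9 × 600 = 540. The buyer offers 540 and keeps 600 − 540 = 60.
Round 1 (the seller proposes): rejecting gives the buyer an expected 0.9 × 60 = 54. The seller offers 54 and keeps 600 − 54 = 546.

54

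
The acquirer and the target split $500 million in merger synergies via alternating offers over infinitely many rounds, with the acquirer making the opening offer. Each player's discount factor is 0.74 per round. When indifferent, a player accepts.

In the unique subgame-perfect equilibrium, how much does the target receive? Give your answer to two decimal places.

212.64

When the acquirer proposes, the target accepts any offer worth at least 0.74 times what the target would get by proposing next round; and vice versa.
This gives x = 500 − 0.74y and y = 500 − 0.74x, where x and y are each side's share when it proposes.
Hence (1 − 0.74·0.74)x = 500(1 − 0.74), i.e. 0.4524·x = 130.
x ≈ 287.3563; the target's share is 500 − x ≈ 212.6437.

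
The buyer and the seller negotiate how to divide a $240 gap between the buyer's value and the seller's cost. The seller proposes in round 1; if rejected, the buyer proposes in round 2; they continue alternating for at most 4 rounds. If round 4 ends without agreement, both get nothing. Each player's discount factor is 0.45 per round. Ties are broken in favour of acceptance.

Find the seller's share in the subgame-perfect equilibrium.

158.73

Round 4 (the buyer proposes): rejection yields 0 for the seller; the buyer offers 0 and keeps 240.
Round 3 (the seller proposes): the buyer can get 240 next round, worth 0.45 × 240 = 108 now; the seller offers that and keeps 132.
Round 2 (the buyer proposes): the seller can get 132 next round, worth 0.45 × 132 = 59.4 now, so the buyer offers 59.4, keeping 180.6.
Round 1 (the seller proposes): the buyer can get 180.6 next round, worth 0.45 × 180.6 = 81.27 now; the seller offers that and keeps 158.73.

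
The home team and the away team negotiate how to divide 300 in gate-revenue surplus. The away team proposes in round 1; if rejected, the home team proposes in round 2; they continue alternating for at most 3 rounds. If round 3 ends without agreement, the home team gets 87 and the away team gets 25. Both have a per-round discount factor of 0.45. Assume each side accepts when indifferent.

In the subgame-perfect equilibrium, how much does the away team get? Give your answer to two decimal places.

Round 3 (the away team proposes): the home team gets 87 if talks fail, so the away team offers 87 and keeps 213.
Round 2 (the home team proposes): the away team can get 213 next round, worth 0.45 × 213 = 95.85 now, so the home team offers 95.85, keeping 204.15.
Round 1 (the away team proposes): the home team can get 204.15 next round, worth 0.45 × 204.15 = 91.8675 now, so the away team offers 91.8675, keeping 208.1325.

208.13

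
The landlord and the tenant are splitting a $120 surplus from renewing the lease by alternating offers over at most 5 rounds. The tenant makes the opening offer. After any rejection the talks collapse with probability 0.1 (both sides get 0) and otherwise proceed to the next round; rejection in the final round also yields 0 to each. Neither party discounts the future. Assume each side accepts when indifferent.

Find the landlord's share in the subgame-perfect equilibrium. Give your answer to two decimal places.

19.55

By backward induction:
Round 5 (the tenant proposes): the landlord will accept anything ≥ 0, so the tenant offers 0 and keeps 120.
Round 4 (the landlord proposes): rejecting gives the tenant an expected 0.9 × 120 = 108, so the landlord offers 108, keeping 12.
Round 3 (the tenant proposes): rejecting gives the landlord an expected 0.9 × 12 = 10.8. The tenant offers 10.8 and keeps 120 − 10.8 = 109.2.
Round 2 (the landlord proposes): rejecting gives the tenant an expected 0.9 × 109.2 = 98.28; the landlord offers that and keeps 21.72.
Round 1 (the tenant proposes): rejecting gives the landlord an expected 0.9 × 21.72 = 19.548. The tenant offers 19.548 and keeps 120 − 19.548 = 100.452.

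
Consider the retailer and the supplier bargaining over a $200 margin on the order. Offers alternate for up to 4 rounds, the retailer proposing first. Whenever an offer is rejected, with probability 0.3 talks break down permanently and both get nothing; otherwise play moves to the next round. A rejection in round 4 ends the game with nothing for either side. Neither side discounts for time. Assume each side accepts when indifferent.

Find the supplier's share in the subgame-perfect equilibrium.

110.6

Round 4 (the supplier proposes): the retailer will accept anything ≥ 0, so the supplier offers 0 and keeps 200.
Round 3 (the retailer proposes): rejecting gives the supplier an expected 0.7 × 200 = 140; the retailer offers that and keeps 60.
Round 2 (the supplier proposes): rejecting gives the retailer an expected 0.7 × 60 = 42. The supplier offers 42 and keeps 200 − 42 = 158.
Round 1 (the retailer proposes): rejecting gives the supplier an expected 0.7 × 158 = 110.6; the retailer offers that and keeps 89.4.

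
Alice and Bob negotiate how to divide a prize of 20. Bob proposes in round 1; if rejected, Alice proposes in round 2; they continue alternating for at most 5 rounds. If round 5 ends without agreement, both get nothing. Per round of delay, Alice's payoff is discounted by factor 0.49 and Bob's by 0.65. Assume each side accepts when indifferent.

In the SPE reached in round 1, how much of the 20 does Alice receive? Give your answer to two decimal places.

Round 5 (Bob proposes): Alice will accept anything ≥ 0, so Bob offers 0 and keeps 20.
Round 4 (Alice proposes): Bob can get 20 next round, worth 0.65 × 20 = 13 now. Alice offers 13 and keeps 20 − 13 = 7.
Round 3 (Bob proposes): Alice can get 7 next round, worth 0.49 × 7 = 3.43 now, so Bob offers 3.43, keeping 16.57.
Round 2 (Alice proposes): Bob can get 16.57 next round, worth 0.65 × 16.57 = 10.7705 now, so Alice offers 10.7705, keeping 9.2295.
Round 1 (Bob proposes): Alice can get 9.2295 next round, worth 0.49 × 9.2295 = 4.522455 now, so Bob offers 4.522455, keeping 15.477545.

4.52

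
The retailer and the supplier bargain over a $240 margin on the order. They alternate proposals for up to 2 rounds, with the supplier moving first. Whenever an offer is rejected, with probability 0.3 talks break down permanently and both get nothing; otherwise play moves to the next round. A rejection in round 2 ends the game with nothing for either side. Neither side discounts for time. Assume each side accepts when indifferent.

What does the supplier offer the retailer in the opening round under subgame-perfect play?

By backward induction:
Round 2 (the retailer proposes): the supplier will accept anything ≥ 0, so the retailer offers 0 and keeps 240.
Round 1 (the supplier proposes): rejecting gives the retailer an expected 0.7 × 240 = 168; the supplier offers that and keeps 72.

168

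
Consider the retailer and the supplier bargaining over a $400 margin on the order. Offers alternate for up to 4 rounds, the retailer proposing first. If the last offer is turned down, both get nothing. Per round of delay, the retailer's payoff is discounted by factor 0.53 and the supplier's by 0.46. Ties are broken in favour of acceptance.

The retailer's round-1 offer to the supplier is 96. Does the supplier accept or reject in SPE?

Round 4 (the supplier proposes): rejection yields 0 for the retailer; the supplier offers 0 and keeps 400.
Round 3 (the retailer proposes): the supplier can get 400 next round, worth 0.46 × 400 = 184 now, so the retailer offers 184, keeping 216.
Round 2 (the supplier proposes): the retailer can get 216 next round, worth 0.53 × 216 = 114.48 now. The supplier offers 114.48 and keeps 400 − 114.48 = 285.52.
So by rejecting in round 1, the supplier gets 285.52 next round, worth 0.46 × 285.52 = 131.3392 now.
Offer 96 < 131.3392, so the supplier rejects.

Reject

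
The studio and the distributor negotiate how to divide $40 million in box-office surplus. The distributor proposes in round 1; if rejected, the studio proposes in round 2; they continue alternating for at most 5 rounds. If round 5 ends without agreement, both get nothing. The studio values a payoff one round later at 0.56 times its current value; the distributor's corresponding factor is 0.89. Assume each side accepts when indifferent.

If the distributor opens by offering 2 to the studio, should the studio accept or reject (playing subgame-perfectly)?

Round 5 (the distributor proposes): the studio will accept anything ≥ 0, so the distributor offers 0 and keeps 40.
Round 4 (the studio proposes): the distributor can get 40 next round, worth 0.89 × 40 = 35.6 now, so the studio offers 35.6, keeping 4.4.
Round 3 (the distributor proposes): the studio can get 4.4 next round, worth 0.56 × 4.4 = 2.464 now, so the distributor offers 2.464, keeping 37.536.
Round 2 (the studio proposes): the distributor can get 37.536 next round, worth 0.89 × 37.536 = 33.40704 now. The studio offers 33.40704 and keeps 40 − 33.40704 = 6.59296.
So by rejecting in round 1, the studio gets 6.59296 next round, worth 0.56 × 6.59296 = 3.6920576 now.
Offer 2 < 3.6920576, so the studio rejects.

Reject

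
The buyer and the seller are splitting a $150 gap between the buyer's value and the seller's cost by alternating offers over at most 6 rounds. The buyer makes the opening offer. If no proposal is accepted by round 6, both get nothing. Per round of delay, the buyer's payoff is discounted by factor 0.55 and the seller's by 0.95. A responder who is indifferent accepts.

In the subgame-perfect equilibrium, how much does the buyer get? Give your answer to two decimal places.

By backward induction:
Round 6 (the seller proposes): the buyer will accept anything ≥ 0, so the seller offers 0 and keeps 150.
Round 5 (the buyer proposes): the seller can get 150 next round, worth 0.95 × 150 = 142.5 now; the buyer offers that and keeps 7.5.
Round 4 (the seller proposes): the buyer can get 7.5 next round, worth 0.55 × 7.5 = 4.125 now; the seller offers that and keeps 145.875.
Round 3 (the buyer proposes): the seller can get 145.875 next round, worth 0.95 × 145.875 = 138.58125 now; the buyer offers that and keeps 11.41875.
Round 2 (the seller proposes): the buyer can get 11.41875 next round, worth 0.55 × 11.41875 = 6.2803125 now, so the seller offers 6.2803125, keeping 143.7196875.
Round 1 (the buyer proposes): the seller can get 143.7196875 next round, worth 0.95 × 143.7196875 = 136.533703125 now. The buyer offers 136.533703125 and keeps 150 − 136.533703125 = 13.466296875.

13.47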